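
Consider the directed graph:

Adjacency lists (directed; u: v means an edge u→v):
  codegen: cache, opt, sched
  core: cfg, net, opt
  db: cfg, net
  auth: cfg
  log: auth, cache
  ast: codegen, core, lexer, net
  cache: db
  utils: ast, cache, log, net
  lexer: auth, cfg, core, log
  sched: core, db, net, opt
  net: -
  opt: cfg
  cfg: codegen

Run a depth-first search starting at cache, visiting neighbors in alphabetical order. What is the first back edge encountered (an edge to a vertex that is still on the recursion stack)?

codegen→cache

DFS from cache (visiting neighbors in alphabetical order); mark gray on enter, black on exit:
cache gray
  db gray
    cfg gray
      codegen gray
        codegen→cache: cache is gray → back edge
First back edge: codegen → cache.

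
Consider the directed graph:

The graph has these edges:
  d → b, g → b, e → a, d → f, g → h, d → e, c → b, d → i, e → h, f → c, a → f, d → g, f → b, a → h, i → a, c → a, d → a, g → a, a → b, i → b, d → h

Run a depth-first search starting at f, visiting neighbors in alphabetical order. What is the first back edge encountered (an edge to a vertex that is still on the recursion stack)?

a->f

DFS from f (visiting neighbors in alphabetical order); mark gray on enter, black on exit:
f gray
  b gray
  b black
  c gray
    a gray
      a→b: b black — skip
      a→f: f is gray → back edge
First back edge: a → f.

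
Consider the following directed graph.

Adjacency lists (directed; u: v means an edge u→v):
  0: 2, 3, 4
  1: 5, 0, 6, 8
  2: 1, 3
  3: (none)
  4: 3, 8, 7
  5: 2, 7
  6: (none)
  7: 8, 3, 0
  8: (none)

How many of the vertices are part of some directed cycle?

6

A vertex is on a directed cycle iff it belongs to a strongly connected component of size ≥ 2 (or has a self-loop).
The vertices on cycles are {0, 1, 2, 4, 5, 7} — 6 in total.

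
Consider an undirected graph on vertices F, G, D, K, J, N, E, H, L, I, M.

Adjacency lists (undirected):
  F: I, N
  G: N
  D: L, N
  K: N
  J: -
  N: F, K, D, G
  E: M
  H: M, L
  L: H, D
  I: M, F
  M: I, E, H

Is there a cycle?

Yes

DFS, tracking each vertex's parent; an edge to a visited non-parent vertex closes a cycle.
Start from F:
visit F (parent –)
  visit I (parent F)
    visit M (parent I)
      M–I: parent, skip
      visit E (parent M)
        E–M: parent, skip
      visit H (parent M)
        H–M: parent, skip
        visit L (parent H)
          L–H: parent, skip
          visit D (parent L)
            D–L: parent, skip
            visit N (parent D)
              N–F: F visited and ≠ parent → cycle
Cycle: F – I – M – H – L – D – N – F.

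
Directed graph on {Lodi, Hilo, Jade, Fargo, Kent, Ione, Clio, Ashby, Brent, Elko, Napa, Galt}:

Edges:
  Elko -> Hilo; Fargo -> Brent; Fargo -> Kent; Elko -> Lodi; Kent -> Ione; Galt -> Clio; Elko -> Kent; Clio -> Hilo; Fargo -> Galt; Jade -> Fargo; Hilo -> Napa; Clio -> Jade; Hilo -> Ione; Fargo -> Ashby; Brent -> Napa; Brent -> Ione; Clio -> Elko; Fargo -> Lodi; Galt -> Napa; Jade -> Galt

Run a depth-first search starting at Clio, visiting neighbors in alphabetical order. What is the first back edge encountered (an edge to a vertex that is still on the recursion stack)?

Galt->Clio

DFS from Clio (visiting neighbors in alphabetical order); mark gray on enter, black on exit:
Clio gray
  Elko gray
    Hilo gray
      Ione gray
      Ione black
      Napa gray
      Napa black
    Hilo black
    Kent gray
      Kent→Ione: Ione black — skip
    Kent black
    Lodi gray
    Lodi black
  Elko black
  Clio→Hilo: Hilo black — skip
  Jade gray
    Fargo gray
      Ashby gray
      Ashby black
      Brent gray
        Brent→Ione: Ione black — skip
        Brent→Napa: Napa black — skip
      Brent black
      Galt gray
        Galt→Clio: Clio is gray → back edge
First back edge: Galt → Clio.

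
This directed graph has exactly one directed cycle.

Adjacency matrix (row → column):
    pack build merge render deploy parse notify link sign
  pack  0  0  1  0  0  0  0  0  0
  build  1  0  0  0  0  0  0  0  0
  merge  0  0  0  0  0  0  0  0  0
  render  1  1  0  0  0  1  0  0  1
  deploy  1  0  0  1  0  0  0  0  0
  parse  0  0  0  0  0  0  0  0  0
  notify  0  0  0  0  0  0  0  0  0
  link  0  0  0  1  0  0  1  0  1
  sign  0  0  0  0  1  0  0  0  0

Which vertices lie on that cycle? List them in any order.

DFS with gray/black marking from sign:
sign gray
  deploy gray
    render gray
      parse gray
      parse black
      pack gray
        merge gray
        merge black
      pack black
      build gray
        build→pack: pack black — skip
      build black
      render→sign: sign is gray → back edge
Back edge closes the cycle sign → deploy → render → sign; its vertices are {sign, deploy, render}.

sign, deploy, render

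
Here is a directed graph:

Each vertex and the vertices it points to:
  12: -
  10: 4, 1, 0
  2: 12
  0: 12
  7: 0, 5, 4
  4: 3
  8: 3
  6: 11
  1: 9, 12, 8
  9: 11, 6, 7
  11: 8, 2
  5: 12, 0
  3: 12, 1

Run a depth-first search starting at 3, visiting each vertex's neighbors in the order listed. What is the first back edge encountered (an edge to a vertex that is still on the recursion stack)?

8->3

DFS from 3 (visiting each vertex's neighbors in the order listed); mark gray on enter, black on exit:
3 gray
  12 gray
  12 black
  1 gray
    9 gray
      11 gray
        8 gray
          8→3: 3 is gray → back edge
First back edge: 8 → 3.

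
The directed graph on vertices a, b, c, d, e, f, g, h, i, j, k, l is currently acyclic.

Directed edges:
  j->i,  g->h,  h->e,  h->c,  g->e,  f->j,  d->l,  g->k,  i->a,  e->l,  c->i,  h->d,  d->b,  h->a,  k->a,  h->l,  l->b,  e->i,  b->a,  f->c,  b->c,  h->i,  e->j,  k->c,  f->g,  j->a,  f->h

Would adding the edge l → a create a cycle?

No

Adding l→a creates a cycle iff a can already reach l.
Explore from a: no path reaches l. The graph stays acyclic.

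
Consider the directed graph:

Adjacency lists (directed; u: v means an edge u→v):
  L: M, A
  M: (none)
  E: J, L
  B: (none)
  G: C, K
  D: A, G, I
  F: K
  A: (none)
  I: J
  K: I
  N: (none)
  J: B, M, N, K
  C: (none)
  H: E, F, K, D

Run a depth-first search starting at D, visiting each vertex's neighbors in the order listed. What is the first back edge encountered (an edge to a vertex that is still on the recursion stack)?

J->K

DFS from D (visiting each vertex's neighbors in the order listed); mark gray on enter, black on exit:
D gray
  A gray
  A black
  G gray
    C gray
    C black
    K gray
      I gray
        J gray
          B gray
          B black
          M gray
          M black
          N gray
          N black
          J→K: K is gray → back edge
First back edge: J → K.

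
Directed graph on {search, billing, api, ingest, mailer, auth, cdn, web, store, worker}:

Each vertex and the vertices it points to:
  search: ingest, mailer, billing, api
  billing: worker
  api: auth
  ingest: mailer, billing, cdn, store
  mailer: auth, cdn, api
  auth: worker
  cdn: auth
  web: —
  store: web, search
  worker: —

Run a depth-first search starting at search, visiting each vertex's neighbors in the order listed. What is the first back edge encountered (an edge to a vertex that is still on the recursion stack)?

store->search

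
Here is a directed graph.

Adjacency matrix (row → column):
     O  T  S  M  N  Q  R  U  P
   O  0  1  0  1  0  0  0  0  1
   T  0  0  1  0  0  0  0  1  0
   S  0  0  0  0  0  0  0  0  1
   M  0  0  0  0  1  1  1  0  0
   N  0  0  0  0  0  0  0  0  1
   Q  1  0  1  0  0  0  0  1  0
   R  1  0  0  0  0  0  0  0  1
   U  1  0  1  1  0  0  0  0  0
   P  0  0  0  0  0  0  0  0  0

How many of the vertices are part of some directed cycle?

6

A vertex is on a directed cycle iff it belongs to a strongly connected component of size ≥ 2 (or has a self-loop).
The vertices on cycles are {M, O, Q, R, T, U} — 6 in total.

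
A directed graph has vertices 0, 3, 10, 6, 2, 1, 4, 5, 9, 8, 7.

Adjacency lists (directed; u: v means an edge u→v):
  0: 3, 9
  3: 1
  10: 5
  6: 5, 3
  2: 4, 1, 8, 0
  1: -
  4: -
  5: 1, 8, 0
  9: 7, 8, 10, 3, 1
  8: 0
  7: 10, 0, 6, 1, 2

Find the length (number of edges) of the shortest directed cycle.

3

For each vertex v, BFS finds the shortest path from v back to v.
The shortest such closed walk is 7 → 0 → 9 → 7, length 3.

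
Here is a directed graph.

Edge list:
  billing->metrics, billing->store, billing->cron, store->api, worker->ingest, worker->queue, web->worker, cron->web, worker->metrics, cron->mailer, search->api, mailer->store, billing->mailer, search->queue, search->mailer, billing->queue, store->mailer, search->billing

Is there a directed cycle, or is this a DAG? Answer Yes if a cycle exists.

DFS with white/gray/black marking, starting from metrics:
metrics gray
metrics black
queue gray
queue black
billing gray
  store gray
    api gray
    api black
    mailer gray
      mailer→store: store is gray → back edge
Back edge found, so a cycle exists: store → mailer → store.

Yes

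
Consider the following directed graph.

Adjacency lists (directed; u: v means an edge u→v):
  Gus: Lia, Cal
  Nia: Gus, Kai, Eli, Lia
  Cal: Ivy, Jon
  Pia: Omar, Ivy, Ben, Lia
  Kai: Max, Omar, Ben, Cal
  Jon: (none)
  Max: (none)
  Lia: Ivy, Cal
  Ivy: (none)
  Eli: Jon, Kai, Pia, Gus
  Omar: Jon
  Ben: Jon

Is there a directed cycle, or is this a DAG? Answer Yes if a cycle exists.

DFS with white/gray/black marking, starting from Ben:
Ben gray
  Jon gray
  Jon black
Ben black
Gus gray
  Lia gray
    Ivy gray
    Ivy black
    Cal gray
      Cal→Ivy: Ivy black — skip
      Cal→Jon: Jon black — skip
    Cal black
  Lia black
  Gus→Cal: Cal black — skip
Gus black
Nia gray
  Nia→Gus: Gus black — skip
  Kai gray
    Max gray
    Max black
    Omar gray
      Omar→Jon: Jon black — skip
    Omar black
    Kai→Ben: Ben black — skip
    Kai→Cal: Cal black — skip
  Kai black
  Eli gray
    Eli→Jon: Jon black — skip
    Eli→Kai: Kai black — skip
    Pia gray
      Pia→Omar: Omar black — skip
      Pia→Ivy: Ivy black — skip
      Pia→Ben: Ben black — skip
      Pia→Lia: Lia black — skip
    Pia black
    Eli→Gus: Gus black — skip
  Eli black
  Nia→Lia: Lia black — skip
Nia black
Every edge goes to a white or black vertex — no back edge, so the graph is acyclic.

No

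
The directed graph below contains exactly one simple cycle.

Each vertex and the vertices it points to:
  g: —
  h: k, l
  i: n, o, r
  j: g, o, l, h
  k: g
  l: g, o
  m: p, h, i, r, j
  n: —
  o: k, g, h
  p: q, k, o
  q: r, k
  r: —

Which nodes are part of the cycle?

DFS with gray/black marking from l:
l gray
  g gray
  g black
  o gray
    k gray
      k→g: g black — skip
    k black
    o→g: g black — skip
    h gray
      h→k: k black — skip
      h→l: l is gray → back edge
Back edge closes the cycle l → o → h → l; its vertices are {h, l, o}.

h, l, o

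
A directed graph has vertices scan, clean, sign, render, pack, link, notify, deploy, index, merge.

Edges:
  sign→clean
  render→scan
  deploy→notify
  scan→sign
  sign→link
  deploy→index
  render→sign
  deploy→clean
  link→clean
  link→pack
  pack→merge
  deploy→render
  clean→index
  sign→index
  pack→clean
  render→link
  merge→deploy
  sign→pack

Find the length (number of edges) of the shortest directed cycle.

5

For each vertex v, BFS finds the shortest path from v back to v.
The shortest such closed walk is merge → deploy → render → link → pack → merge, length 5.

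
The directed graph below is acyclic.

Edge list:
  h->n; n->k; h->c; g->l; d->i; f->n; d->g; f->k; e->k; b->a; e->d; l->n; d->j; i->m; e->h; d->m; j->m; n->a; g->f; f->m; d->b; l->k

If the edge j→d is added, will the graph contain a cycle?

Yes

Adding j→d creates a cycle iff d can already reach j.
Path from d: d → j.
So d → … → j → d is a cycle.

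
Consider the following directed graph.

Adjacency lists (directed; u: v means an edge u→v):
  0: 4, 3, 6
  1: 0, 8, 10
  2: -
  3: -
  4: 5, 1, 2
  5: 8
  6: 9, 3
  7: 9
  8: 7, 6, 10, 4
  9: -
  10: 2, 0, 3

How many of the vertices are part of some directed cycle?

6

A vertex is on a directed cycle iff it belongs to a strongly connected component of size ≥ 2 (or has a self-loop).
The vertices on cycles are {0, 1, 4, 5, 8, 10} — 6 in total.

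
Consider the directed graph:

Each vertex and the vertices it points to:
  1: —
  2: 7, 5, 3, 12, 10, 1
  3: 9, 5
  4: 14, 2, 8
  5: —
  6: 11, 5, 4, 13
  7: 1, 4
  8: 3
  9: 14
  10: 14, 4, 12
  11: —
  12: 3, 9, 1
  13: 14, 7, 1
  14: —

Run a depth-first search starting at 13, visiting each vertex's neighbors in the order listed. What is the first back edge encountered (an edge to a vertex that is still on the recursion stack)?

DFS from 13 (visiting each vertex's neighbors in the order listed); mark gray on enter, black on exit:
13 gray
  14 gray
  14 black
  7 gray
    1 gray
    1 black
    4 gray
      4→14: 14 black — skip
      2 gray
        2→7: 7 is gray → back edge
First back edge: 2 → 7.

2->7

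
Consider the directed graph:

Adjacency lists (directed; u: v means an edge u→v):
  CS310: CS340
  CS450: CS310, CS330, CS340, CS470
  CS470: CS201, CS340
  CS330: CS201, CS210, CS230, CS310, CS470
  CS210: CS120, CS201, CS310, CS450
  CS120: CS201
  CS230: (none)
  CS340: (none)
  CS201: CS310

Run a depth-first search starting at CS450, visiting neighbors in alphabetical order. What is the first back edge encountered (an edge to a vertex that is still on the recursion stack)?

DFS from CS450 (visiting neighbors in alphabetical order); mark gray on enter, black on exit:
CS450 gray
  CS310 gray
    CS340 gray
    CS340 black
  CS310 black
  CS330 gray
    CS201 gray
      CS201→CS310: CS310 black — skip
    CS201 black
    CS210 gray
      CS120 gray
        CS120→CS201: CS201 black — skip
      CS120 black
      CS210→CS201: CS201 black — skip
      CS210→CS310: CS310 black — skip
      CS210→CS450: CS450 is gray → back edge
First back edge: CS210 → CS450.

CS210->CS450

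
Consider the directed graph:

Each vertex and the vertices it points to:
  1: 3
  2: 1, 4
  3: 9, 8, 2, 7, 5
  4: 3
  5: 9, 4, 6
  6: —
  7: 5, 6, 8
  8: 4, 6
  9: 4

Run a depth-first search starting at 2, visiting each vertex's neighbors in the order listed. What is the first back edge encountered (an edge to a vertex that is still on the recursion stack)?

DFS from 2 (visiting each vertex's neighbors in the order listed); mark gray on enter, black on exit:
2 gray
  1 gray
    3 gray
      9 gray
        4 gray
          4→3: 3 is gray → back edge
First back edge: 4 → 3.

4→3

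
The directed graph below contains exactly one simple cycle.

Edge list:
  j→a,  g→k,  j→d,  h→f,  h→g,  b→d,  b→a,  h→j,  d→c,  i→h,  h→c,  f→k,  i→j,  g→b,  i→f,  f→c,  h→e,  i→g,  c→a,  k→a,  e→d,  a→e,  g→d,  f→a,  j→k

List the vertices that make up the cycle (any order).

a, c, d, e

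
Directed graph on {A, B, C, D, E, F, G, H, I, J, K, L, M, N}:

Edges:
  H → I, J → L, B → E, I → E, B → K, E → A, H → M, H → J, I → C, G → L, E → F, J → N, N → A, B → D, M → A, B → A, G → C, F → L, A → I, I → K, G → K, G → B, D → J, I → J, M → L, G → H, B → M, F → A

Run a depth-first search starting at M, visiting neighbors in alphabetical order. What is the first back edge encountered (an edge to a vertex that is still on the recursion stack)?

E->A

DFS from M (visiting neighbors in alphabetical order); mark gray on enter, black on exit:
M gray
  A gray
    I gray
      C gray
      C black
      E gray
        E→A: A is gray → back edge
First back edge: E → A.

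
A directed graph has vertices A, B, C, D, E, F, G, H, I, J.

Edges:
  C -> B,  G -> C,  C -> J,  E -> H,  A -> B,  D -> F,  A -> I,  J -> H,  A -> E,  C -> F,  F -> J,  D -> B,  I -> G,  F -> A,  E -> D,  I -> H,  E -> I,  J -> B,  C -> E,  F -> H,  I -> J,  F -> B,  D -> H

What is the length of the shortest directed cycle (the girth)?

4

For each vertex v, BFS finds the shortest path from v back to v.
The shortest such closed walk is G → C → E → I → G, length 4.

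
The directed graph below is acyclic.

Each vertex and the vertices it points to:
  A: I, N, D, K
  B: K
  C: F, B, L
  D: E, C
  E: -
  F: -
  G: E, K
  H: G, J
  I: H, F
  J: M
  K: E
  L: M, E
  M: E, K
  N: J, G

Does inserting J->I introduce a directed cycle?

Yes

Adding J→I creates a cycle iff I can already reach J.
Path from I: I → H → J.
So I → … → J → I is a cycle.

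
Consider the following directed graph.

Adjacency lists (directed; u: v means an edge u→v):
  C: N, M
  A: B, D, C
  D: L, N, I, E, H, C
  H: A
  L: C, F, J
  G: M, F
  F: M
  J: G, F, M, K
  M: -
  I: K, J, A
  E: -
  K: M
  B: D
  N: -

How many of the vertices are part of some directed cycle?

5

A vertex is on a directed cycle iff it belongs to a strongly connected component of size ≥ 2 (or has a self-loop).
The vertices on cycles are {A, B, D, H, I} — 5 in total.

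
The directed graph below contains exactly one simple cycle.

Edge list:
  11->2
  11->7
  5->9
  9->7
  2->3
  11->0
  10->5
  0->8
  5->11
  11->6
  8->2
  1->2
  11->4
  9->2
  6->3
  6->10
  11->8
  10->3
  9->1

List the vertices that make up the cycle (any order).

5, 6, 10, 11

DFS with gray/black marking from 5:
5 gray
  11 gray
    0 gray
      8 gray
        2 gray
          3 gray
          3 black
        2 black
      8 black
    0 black
    11→2: 2 black — skip
    6 gray
      10 gray
        10→3: 3 black — skip
        10→5: 5 is gray → back edge
Back edge closes the cycle 5 → 11 → 6 → 10 → 5; its vertices are {5, 6, 10, 11}.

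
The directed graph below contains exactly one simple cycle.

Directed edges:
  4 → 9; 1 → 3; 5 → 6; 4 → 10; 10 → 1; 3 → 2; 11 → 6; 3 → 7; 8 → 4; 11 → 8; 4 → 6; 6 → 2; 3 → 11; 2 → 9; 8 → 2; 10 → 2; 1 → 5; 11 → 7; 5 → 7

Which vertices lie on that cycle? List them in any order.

1, 3, 4, 8, 10, 11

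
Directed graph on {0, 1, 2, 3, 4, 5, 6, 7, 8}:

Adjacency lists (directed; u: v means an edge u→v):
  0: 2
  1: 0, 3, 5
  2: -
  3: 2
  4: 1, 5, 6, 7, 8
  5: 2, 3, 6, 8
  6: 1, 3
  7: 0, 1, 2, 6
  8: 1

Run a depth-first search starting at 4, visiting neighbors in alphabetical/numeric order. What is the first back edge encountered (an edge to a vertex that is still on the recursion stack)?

DFS from 4 (visiting neighbors in alphabetical/numeric order); mark gray on enter, black on exit:
4 gray
  1 gray
    0 gray
      2 gray
      2 black
    0 black
    3 gray
      3→2: 2 black — skip
    3 black
    5 gray
      5→2: 2 black — skip
      5→3: 3 black — skip
      6 gray
        6→1: 1 is gray → back edge
First back edge: 6 → 1.

6→1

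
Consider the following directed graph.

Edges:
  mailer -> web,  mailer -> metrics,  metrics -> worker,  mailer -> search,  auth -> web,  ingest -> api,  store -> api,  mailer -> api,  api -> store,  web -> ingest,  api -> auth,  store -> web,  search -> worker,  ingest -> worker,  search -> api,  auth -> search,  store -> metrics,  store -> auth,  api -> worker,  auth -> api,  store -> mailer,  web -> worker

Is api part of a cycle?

Yes

api is on a cycle iff api can reach itself via ≥1 edge.
api → auth → api — yes.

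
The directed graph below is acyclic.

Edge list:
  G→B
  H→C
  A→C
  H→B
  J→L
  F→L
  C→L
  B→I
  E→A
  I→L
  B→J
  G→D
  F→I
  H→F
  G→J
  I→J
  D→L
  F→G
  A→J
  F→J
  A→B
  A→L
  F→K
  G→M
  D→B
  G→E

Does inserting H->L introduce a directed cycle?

No

Adding H→L creates a cycle iff L can already reach H.
Explore from L: no path reaches H. The graph stays acyclic.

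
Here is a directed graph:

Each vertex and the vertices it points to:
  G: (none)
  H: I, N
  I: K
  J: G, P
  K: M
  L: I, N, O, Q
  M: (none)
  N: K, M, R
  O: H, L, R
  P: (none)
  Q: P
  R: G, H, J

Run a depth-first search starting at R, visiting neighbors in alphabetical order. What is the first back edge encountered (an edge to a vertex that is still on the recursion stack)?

N->R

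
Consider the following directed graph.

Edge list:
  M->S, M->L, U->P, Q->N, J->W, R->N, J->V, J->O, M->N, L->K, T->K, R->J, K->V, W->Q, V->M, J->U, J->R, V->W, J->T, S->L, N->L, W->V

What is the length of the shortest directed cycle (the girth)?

2

For each vertex v, BFS finds the shortest path from v back to v.
The shortest such closed walk is J → R → J, length 2.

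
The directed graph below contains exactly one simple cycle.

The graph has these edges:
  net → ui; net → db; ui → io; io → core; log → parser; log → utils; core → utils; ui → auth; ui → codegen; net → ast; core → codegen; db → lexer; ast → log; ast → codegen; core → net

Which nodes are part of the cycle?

io, ui, net, core

DFS with gray/black marking from core:
core gray
  utils gray
  utils black
  codegen gray
  codegen black
  net gray
    db gray
      lexer gray
      lexer black
    db black
    ui gray
      auth gray
      auth black
      ui→codegen: codegen black — skip
      io gray
        io→core: core is gray → back edge
Back edge closes the cycle core → net → ui → io → core; its vertices are {io, ui, net, core}.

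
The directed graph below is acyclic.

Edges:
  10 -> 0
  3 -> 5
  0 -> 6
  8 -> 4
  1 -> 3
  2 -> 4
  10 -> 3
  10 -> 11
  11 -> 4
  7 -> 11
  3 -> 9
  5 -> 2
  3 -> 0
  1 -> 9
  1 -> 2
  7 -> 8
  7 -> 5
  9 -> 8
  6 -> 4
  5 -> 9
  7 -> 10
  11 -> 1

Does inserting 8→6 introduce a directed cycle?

No

Adding 8→6 creates a cycle iff 6 can already reach 8.
Explore from 6: no path reaches 8. The graph stays acyclic.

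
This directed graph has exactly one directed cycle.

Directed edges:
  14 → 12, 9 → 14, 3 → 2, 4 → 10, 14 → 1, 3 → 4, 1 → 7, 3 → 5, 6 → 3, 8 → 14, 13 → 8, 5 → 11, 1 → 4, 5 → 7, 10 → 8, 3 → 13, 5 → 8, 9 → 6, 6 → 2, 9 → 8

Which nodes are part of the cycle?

1, 4, 8, 10, 14

DFS with gray/black marking from 14:
14 gray
  12 gray
  12 black
  1 gray
    7 gray
    7 black
    4 gray
      10 gray
        8 gray
          8→14: 14 is gray → back edge
Back edge closes the cycle 14 → 1 → 4 → 10 → 8 → 14; its vertices are {1, 4, 8, 10, 14}.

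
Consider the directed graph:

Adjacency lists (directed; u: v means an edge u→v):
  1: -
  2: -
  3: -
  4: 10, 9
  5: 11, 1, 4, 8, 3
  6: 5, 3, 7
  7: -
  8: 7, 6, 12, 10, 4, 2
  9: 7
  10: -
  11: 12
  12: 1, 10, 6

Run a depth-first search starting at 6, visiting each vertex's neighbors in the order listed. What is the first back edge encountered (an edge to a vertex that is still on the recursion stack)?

12→6

DFS from 6 (visiting each vertex's neighbors in the order listed); mark gray on enter, black on exit:
6 gray
  5 gray
    11 gray
      12 gray
        1 gray
        1 black
        10 gray
        10 black
        12→6: 6 is gray → back edge
First back edge: 12 → 6.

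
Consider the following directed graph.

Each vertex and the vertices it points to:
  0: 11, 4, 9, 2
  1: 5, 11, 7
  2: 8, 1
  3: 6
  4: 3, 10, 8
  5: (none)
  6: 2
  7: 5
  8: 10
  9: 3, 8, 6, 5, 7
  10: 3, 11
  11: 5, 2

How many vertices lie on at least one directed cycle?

7

A vertex is on a directed cycle iff it belongs to a strongly connected component of size ≥ 2 (or has a self-loop).
The vertices on cycles are {1, 2, 3, 6, 8, 10, 11} — 7 in total.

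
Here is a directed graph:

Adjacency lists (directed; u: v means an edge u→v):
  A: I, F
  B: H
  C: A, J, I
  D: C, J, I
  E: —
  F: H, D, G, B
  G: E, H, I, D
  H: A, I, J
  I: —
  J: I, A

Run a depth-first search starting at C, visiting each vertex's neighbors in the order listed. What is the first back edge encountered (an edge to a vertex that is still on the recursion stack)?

DFS from C (visiting each vertex's neighbors in the order listed); mark gray on enter, black on exit:
C gray
  A gray
    I gray
    I black
    F gray
      H gray
        H→A: A is gray → back edge
First back edge: H → A.

H→A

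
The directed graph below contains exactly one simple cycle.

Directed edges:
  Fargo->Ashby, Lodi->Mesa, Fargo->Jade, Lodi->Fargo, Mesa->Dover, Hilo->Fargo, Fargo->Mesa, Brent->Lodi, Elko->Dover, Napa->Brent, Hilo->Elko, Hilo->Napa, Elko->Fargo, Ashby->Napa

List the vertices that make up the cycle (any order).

Lodi, Napa, Ashby, Brent, Fargo

DFS with gray/black marking from Fargo:
Fargo gray
  Mesa gray
    Dover gray
    Dover black
  Mesa black
  Ashby gray
    Napa gray
      Brent gray
        Lodi gray
          Lodi→Fargo: Fargo is gray → back edge
Back edge closes the cycle Fargo → Ashby → Napa → Brent → Lodi → Fargo; its vertices are {Lodi, Napa, Ashby, Brent, Fargo}.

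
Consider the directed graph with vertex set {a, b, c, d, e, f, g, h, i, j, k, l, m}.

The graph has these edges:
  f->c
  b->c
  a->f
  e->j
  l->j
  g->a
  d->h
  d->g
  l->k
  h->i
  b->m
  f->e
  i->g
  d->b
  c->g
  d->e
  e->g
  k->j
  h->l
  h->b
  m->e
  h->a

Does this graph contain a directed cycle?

Yes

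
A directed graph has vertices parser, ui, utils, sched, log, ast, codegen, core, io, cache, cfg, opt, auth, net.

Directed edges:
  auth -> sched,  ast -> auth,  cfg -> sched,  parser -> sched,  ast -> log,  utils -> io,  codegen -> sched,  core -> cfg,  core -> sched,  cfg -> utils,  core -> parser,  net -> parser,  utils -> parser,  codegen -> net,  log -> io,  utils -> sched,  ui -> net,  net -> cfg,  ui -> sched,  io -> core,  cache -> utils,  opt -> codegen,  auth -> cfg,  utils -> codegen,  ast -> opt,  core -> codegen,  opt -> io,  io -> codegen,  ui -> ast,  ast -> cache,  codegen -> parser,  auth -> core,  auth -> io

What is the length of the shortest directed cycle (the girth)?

4

For each vertex v, BFS finds the shortest path from v back to v.
The shortest such closed walk is net → cfg → utils → codegen → net, length 4.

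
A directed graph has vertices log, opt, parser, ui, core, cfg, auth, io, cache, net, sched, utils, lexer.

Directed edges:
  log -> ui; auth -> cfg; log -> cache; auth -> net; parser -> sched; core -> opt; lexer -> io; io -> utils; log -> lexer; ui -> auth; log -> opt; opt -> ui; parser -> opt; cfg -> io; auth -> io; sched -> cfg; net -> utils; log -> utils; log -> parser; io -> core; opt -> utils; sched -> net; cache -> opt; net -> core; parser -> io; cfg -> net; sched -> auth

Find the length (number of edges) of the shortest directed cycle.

5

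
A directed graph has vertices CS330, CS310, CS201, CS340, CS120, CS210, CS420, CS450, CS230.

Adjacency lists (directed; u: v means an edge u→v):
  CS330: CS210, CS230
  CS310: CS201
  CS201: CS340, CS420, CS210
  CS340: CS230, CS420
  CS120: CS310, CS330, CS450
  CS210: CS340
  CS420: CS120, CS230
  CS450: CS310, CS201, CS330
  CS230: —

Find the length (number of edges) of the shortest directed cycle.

4

For each vertex v, BFS finds the shortest path from v back to v.
The shortest such closed walk is CS120 → CS310 → CS201 → CS420 → CS120, length 4.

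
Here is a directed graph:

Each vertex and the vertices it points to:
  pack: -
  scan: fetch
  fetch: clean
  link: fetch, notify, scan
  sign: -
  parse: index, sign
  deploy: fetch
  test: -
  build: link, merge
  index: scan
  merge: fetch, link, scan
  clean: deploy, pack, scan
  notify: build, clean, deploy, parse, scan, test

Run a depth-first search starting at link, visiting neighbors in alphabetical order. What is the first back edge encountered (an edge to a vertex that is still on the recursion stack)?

deploy→fetch

DFS from link (visiting neighbors in alphabetical order); mark gray on enter, black on exit:
link gray
  fetch gray
    clean gray
      deploy gray
        deploy→fetch: fetch is gray → back edge
First back edge: deploy → fetch.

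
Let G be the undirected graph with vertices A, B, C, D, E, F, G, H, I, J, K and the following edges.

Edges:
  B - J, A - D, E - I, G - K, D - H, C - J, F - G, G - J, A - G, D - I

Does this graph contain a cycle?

No

DFS, tracking each vertex's parent; an edge to a visited non-parent vertex closes a cycle.
Start from D:
visit D (parent –)
  visit I (parent D)
    I–D: parent, skip
    visit E (parent I)
      E–I: parent, skip
  visit A (parent D)
    visit G (parent A)
      visit F (parent G)
        F–G: parent, skip
      visit K (parent G)
        K–G: parent, skip
      visit J (parent G)
        J–G: parent, skip
        visit B (parent J)
          B–J: parent, skip
        visit C (parent J)
          C–J: parent, skip
      G–A: parent, skip
    A–D: parent, skip
  visit H (parent D)
    H–D: parent, skip
No non-parent visited neighbor found — the graph is a forest.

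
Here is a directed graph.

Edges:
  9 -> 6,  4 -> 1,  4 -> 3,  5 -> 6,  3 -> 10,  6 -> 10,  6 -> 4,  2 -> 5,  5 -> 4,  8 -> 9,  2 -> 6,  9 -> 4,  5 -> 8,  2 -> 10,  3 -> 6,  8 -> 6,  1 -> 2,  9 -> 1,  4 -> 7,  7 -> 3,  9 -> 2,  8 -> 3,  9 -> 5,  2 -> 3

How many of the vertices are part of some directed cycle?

A vertex is on a directed cycle iff it belongs to a strongly connected component of size ≥ 2 (or has a self-loop).
The vertices on cycles are {1, 2, 3, 4, 5, 6, 7, 8, 9} — 9 in total.

9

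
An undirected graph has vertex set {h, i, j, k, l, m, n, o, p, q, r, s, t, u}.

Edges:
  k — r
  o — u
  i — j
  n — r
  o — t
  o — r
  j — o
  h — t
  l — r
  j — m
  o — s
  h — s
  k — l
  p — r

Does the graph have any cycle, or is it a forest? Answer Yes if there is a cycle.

Yes

DFS, tracking each vertex's parent; an edge to a visited non-parent vertex closes a cycle.
Start from r:
visit r (parent –)
  visit l (parent r)
    l–r: parent, skip
    visit k (parent l)
      k–l: parent, skip
      k–r: r visited and ≠ parent → cycle
Cycle: r – l – k – r.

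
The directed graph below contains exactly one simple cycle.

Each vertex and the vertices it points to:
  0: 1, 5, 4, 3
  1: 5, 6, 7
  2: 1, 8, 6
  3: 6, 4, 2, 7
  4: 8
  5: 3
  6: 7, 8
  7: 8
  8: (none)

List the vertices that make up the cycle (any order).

1, 2, 3, 5

DFS with gray/black marking from 1:
1 gray
  5 gray
    3 gray
      6 gray
        7 gray
          8 gray
          8 black
        7 black
        6→8: 8 black — skip
      6 black
      4 gray
        4→8: 8 black — skip
      4 black
      2 gray
        2→1: 1 is gray → back edge
Back edge closes the cycle 1 → 5 → 3 → 2 → 1; its vertices are {1, 2, 3, 5}.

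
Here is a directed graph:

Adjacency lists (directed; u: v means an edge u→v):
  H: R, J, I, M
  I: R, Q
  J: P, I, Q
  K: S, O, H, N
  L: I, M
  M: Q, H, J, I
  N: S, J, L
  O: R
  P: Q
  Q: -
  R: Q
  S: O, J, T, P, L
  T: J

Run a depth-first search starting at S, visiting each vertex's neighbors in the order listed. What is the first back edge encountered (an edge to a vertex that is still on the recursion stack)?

DFS from S (visiting each vertex's neighbors in the order listed); mark gray on enter, black on exit:
S gray
  O gray
    R gray
      Q gray
      Q black
    R black
  O black
  J gray
    P gray
      P→Q: Q black — skip
    P black
    I gray
      I→R: R black — skip
      I→Q: Q black — skip
    I black
    J→Q: Q black — skip
  J black
  T gray
    T→J: J black — skip
  T black
  S→P: P black — skip
  L gray
    L→I: I black — skip
    M gray
      M→Q: Q black — skip
      H gray
        H→R: R black — skip
        H→J: J black — skip
        H→I: I black — skip
        H→M: M is gray → back edge
First back edge: H → M.

H->M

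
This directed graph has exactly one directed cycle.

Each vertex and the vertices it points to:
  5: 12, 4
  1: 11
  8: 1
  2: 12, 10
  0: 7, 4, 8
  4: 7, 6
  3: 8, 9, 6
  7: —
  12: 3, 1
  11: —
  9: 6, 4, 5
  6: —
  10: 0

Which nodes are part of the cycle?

3, 5, 9, 12

DFS with gray/black marking from 12:
12 gray
  3 gray
    8 gray
      1 gray
        11 gray
        11 black
      1 black
    8 black
    9 gray
      6 gray
      6 black
      4 gray
        7 gray
        7 black
        4→6: 6 black — skip
      4 black
      5 gray
        5→12: 12 is gray → back edge
Back edge closes the cycle 12 → 3 → 9 → 5 → 12; its vertices are {3, 5, 9, 12}.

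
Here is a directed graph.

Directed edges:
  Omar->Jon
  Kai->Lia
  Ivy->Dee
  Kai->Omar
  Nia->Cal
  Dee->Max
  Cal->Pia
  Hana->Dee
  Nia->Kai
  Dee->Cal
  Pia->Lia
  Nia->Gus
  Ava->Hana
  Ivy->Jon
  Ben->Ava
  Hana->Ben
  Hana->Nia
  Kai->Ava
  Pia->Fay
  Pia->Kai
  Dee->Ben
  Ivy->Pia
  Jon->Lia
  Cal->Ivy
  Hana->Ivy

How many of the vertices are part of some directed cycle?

A vertex is on a directed cycle iff it belongs to a strongly connected component of size ≥ 2 (or has a self-loop).
The vertices on cycles are {Ava, Ben, Cal, Dee, Ivy, Kai, Nia, Pia, Hana} — 9 in total.

9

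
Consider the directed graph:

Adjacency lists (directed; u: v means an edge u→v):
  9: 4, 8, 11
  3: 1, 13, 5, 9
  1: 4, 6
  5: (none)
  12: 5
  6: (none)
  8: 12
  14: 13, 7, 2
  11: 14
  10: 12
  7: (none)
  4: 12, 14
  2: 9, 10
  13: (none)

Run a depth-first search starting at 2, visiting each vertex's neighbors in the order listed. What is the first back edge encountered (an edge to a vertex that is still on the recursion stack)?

14->2

DFS from 2 (visiting each vertex's neighbors in the order listed); mark gray on enter, black on exit:
2 gray
  9 gray
    4 gray
      12 gray
        5 gray
        5 black
      12 black
      14 gray
        13 gray
        13 black
        7 gray
        7 black
        14→2: 2 is gray → back edge
First back edge: 14 → 2.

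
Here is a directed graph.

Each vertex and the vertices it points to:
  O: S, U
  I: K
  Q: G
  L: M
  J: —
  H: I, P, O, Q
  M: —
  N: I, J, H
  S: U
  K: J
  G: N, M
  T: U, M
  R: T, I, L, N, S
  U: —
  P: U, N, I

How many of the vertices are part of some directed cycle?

5

A vertex is on a directed cycle iff it belongs to a strongly connected component of size ≥ 2 (or has a self-loop).
The vertices on cycles are {G, H, N, P, Q} — 5 in total.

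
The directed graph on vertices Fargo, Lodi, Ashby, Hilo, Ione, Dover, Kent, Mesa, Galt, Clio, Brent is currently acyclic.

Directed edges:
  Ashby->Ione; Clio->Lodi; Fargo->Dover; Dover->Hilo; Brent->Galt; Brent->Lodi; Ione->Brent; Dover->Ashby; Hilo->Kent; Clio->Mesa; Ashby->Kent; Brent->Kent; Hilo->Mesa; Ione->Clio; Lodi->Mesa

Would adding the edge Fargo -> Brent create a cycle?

No

Adding Fargo→Brent creates a cycle iff Brent can already reach Fargo.
Explore from Brent: no path reaches Fargo. The graph stays acyclic.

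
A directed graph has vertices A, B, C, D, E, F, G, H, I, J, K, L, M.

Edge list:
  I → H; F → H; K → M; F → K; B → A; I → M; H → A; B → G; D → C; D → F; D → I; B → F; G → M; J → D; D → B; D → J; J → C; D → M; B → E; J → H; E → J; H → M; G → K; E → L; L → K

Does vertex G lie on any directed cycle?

G lies on a cycle iff there is a path from G back to itself.
Exploring from G, it never reaches itself; equivalently, its strongly connected component is a singleton.

No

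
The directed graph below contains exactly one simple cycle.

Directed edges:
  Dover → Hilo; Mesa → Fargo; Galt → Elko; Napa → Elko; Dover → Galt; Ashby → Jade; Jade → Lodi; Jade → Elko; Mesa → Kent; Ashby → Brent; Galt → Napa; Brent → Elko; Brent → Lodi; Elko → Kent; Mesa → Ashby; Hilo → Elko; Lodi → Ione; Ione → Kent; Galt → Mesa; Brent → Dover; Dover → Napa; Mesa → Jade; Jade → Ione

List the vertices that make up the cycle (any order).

Galt, Mesa, Ashby, Brent, Dover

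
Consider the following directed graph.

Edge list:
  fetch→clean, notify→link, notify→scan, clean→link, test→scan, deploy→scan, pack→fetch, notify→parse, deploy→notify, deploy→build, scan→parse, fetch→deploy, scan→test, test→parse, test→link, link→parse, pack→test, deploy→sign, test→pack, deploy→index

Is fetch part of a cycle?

fetch is on a cycle iff fetch can reach itself via ≥1 edge.
fetch → deploy → scan → test → pack → fetch — yes.

Yes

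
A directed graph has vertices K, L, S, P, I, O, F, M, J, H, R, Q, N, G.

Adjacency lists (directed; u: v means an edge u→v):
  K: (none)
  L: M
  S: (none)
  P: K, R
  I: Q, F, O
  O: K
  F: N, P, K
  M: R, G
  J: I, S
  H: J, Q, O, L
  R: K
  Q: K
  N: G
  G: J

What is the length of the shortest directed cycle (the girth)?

For each vertex v, BFS finds the shortest path from v back to v.
The shortest such closed walk is J → I → F → N → G → J, length 5.

5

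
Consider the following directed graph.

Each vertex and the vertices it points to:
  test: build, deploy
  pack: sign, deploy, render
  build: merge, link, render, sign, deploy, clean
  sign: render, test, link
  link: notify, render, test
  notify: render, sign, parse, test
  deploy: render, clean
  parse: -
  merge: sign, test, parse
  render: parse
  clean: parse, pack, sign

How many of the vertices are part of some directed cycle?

A vertex is on a directed cycle iff it belongs to a strongly connected component of size ≥ 2 (or has a self-loop).
The vertices on cycles are {link, pack, sign, test, build, clean, merge, deploy, notify} — 9 in total.

9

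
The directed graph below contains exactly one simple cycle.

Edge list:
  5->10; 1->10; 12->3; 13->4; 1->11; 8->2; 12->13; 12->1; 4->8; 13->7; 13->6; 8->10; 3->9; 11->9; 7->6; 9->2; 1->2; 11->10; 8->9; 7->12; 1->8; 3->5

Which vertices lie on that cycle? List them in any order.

DFS with gray/black marking from 13:
13 gray
  6 gray
  6 black
  7 gray
    7→6: 6 black — skip
    12 gray
      12→13: 13 is gray → back edge
Back edge closes the cycle 13 → 7 → 12 → 13; its vertices are {7, 12, 13}.

7, 12, 13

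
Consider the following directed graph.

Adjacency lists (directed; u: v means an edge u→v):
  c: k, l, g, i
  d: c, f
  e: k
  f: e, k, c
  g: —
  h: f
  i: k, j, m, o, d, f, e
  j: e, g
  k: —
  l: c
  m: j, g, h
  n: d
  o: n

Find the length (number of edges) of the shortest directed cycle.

2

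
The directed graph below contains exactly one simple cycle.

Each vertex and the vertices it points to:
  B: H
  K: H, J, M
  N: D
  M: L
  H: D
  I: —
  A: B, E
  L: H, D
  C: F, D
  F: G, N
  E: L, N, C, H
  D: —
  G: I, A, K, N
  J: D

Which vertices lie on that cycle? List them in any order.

DFS with gray/black marking from F:
F gray
  G gray
    I gray
    I black
    A gray
      B gray
        H gray
          D gray
          D black
        H black
      B black
      E gray
        L gray
          L→H: H black — skip
          L→D: D black — skip
        L black
        N gray
          N→D: D black — skip
        N black
        C gray
          C→F: F is gray → back edge
Back edge closes the cycle F → G → A → E → C → F; its vertices are {A, C, E, F, G}.

A, C, E, F, G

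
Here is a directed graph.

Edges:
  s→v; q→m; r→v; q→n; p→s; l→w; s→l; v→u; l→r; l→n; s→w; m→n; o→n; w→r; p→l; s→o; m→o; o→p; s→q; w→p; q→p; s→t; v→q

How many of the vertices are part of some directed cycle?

A vertex is on a directed cycle iff it belongs to a strongly connected component of size ≥ 2 (or has a self-loop).
The vertices on cycles are {l, m, o, p, q, r, s, v, w} — 9 in total.

9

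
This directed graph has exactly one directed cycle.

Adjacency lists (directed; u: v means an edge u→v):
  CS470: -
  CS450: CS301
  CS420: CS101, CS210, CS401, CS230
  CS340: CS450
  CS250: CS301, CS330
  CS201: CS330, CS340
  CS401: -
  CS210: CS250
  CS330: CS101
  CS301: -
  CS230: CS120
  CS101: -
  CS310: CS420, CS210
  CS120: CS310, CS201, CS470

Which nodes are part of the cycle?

DFS with gray/black marking from CS120:
CS120 gray
  CS310 gray
    CS420 gray
      CS101 gray
      CS101 black
      CS210 gray
        CS250 gray
          CS301 gray
          CS301 black
          CS330 gray
            CS330→CS101: CS101 black — skip
          CS330 black
        CS250 black
      CS210 black
      CS401 gray
      CS401 black
      CS230 gray
        CS230→CS120: CS120 is gray → back edge
Back edge closes the cycle CS120 → CS310 → CS420 → CS230 → CS120; its vertices are {CS120, CS230, CS310, CS420}.

CS120, CS230, CS310, CS420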